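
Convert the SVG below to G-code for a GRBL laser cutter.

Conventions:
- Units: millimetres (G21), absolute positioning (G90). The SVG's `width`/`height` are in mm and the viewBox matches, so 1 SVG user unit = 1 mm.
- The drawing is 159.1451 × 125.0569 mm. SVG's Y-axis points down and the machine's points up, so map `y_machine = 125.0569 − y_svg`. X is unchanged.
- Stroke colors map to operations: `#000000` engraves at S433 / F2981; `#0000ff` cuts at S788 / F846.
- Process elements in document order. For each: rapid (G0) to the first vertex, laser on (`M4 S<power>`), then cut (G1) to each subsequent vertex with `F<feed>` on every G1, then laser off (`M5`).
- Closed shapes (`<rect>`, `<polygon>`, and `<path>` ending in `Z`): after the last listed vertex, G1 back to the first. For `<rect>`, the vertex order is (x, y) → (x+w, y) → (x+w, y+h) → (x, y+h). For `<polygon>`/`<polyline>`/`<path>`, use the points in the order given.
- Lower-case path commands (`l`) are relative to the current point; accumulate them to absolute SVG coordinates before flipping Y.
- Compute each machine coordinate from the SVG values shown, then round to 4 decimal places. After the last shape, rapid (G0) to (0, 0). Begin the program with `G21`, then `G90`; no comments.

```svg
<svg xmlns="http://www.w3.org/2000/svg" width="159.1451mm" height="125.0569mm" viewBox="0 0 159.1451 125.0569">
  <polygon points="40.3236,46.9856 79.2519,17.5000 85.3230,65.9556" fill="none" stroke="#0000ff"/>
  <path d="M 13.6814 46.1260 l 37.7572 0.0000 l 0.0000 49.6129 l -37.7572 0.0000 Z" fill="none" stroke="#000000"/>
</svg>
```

G21
G90
G0 X40.3236 Y78.0713
M4 S788
G1 X79.2519 Y107.5569 F846
G1 X85.3230 Y59.1013 F846
G1 X40.3236 Y78.0713 F846
M5
G0 X13.6814 Y78.9309
M4 S433
G1 X51.4386 Y78.9309 F2981
G1 X51.4386 Y29.3180 F2981
G1 X13.6814 Y29.3180 F2981
G1 X13.6814 Y78.9309 F2981
M5
G0 X0.0000 Y0.0000

Since the viewBox matches the mm dimensions, user units are millimetres directly. The only transform is the Y-flip y_m = 125.0569 − y_svg.

Shape 1 is a regular polygon drawn with `<polygon>`. Its stroke #0000ff means cut at S788, F846. After flipping Y the toolpath is (40.3236,78.0713) → (79.2519,107.5569) → (85.3230,59.1013) → (40.3236,78.0713), returning to the start.

Shape 2 is a rectangle drawn with `<path>`. Its stroke #000000 means engrave at S433, F2981. After flipping Y the toolpath is (13.6814,78.9309) → (51.4386,78.9309) → (51.4386,29.3180) → (13.6814,29.3180) → (13.6814,78.9309), returning to the start.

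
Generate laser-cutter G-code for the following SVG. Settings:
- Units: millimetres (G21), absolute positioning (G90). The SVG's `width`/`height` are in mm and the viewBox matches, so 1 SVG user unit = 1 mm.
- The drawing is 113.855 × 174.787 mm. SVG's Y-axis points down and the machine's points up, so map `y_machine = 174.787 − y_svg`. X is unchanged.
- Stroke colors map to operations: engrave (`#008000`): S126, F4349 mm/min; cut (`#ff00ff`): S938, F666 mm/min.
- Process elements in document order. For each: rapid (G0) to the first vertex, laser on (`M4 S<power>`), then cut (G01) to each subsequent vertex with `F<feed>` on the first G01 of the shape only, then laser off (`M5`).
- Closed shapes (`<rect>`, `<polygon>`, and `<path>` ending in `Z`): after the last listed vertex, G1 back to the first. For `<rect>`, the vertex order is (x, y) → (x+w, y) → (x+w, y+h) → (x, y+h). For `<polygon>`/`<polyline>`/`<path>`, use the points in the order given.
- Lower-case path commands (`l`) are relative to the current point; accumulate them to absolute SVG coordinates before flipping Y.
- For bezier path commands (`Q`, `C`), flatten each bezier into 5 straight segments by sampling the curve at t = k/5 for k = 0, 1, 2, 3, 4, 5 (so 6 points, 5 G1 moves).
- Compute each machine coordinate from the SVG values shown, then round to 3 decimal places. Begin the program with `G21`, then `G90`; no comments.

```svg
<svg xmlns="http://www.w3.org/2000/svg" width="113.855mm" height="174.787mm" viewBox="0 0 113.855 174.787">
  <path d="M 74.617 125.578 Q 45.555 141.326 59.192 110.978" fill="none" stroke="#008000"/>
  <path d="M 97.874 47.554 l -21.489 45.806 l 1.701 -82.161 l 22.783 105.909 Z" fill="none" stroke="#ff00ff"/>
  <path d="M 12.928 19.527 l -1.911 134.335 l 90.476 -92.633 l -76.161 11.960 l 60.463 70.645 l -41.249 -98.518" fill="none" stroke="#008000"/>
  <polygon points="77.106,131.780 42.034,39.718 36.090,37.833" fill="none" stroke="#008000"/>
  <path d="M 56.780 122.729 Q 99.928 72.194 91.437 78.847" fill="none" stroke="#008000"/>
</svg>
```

Since the viewBox matches the mm dimensions, user units are millimetres directly. The only transform is the Y-flip y_m = 174.787 − y_svg.

Shape 1 is a quadratic bezier drawn with `<path>`. Its stroke #008000 means engrave at S126, F4349. After flipping Y the toolpath is (74.617,49.209) → (64.700,44.754) → (58.199,43.986) → (55.114,46.906) → (55.445,53.514) → (59.192,63.809).

Shape 2 is a closed polygon drawn with `<path>`. Its stroke #ff00ff means cut at S938, F666. After flipping Y the toolpath is (97.874,127.233) → (76.385,81.427) → (78.086,163.588) → (100.869,57.679) → (97.874,127.233), returning to the start.

Shape 3 is a open polyline drawn with `<path>`. Its stroke #008000 means engrave at S126, F4349. After flipping Y the toolpath is (12.928,155.260) → (11.017,20.925) → (101.493,113.558) → (25.332,101.598) → (85.795,30.953) → (44.546,129.471).

Shape 4 is a closed polygon drawn with `<polygon>`. Its stroke #008000 means engrave at S126, F4349. After flipping Y the toolpath is (77.106,43.007) → (42.034,135.069) → (36.090,136.954) → (77.106,43.007), returning to the start.

Shape 5 is a quadratic bezier drawn with `<path>`. Its stroke #008000 means engrave at S126, F4349. After flipping Y the toolpath is (56.780,52.058) → (71.974,69.984) → (83.036,83.336) → (89.968,92.112) → (92.768,96.314) → (91.437,95.940).

G21
G90
G0 X74.617 Y49.209
M4 S126
G01 X64.700 Y44.754 F4349
G01 X58.199 Y43.986
G01 X55.114 Y46.906
G01 X55.445 Y53.514
G01 X59.192 Y63.809
M5
G0 X97.874 Y127.233
M4 S938
G01 X76.385 Y81.427 F666
G01 X78.086 Y163.588
G01 X100.869 Y57.679
G01 X97.874 Y127.233
M5
G0 X12.928 Y155.260
M4 S126
G01 X11.017 Y20.925 F4349
G01 X101.493 Y113.558
G01 X25.332 Y101.598
G01 X85.795 Y30.953
G01 X44.546 Y129.471
M5
G0 X77.106 Y43.007
M4 S126
G01 X42.034 Y135.069 F4349
G01 X36.090 Y136.954
G01 X77.106 Y43.007
M5
G0 X56.780 Y52.058
M4 S126
G01 X71.974 Y69.984 F4349
G01 X83.036 Y83.336
G01 X89.968 Y92.112
G01 X92.768 Y96.314
G01 X91.437 Y95.940
M5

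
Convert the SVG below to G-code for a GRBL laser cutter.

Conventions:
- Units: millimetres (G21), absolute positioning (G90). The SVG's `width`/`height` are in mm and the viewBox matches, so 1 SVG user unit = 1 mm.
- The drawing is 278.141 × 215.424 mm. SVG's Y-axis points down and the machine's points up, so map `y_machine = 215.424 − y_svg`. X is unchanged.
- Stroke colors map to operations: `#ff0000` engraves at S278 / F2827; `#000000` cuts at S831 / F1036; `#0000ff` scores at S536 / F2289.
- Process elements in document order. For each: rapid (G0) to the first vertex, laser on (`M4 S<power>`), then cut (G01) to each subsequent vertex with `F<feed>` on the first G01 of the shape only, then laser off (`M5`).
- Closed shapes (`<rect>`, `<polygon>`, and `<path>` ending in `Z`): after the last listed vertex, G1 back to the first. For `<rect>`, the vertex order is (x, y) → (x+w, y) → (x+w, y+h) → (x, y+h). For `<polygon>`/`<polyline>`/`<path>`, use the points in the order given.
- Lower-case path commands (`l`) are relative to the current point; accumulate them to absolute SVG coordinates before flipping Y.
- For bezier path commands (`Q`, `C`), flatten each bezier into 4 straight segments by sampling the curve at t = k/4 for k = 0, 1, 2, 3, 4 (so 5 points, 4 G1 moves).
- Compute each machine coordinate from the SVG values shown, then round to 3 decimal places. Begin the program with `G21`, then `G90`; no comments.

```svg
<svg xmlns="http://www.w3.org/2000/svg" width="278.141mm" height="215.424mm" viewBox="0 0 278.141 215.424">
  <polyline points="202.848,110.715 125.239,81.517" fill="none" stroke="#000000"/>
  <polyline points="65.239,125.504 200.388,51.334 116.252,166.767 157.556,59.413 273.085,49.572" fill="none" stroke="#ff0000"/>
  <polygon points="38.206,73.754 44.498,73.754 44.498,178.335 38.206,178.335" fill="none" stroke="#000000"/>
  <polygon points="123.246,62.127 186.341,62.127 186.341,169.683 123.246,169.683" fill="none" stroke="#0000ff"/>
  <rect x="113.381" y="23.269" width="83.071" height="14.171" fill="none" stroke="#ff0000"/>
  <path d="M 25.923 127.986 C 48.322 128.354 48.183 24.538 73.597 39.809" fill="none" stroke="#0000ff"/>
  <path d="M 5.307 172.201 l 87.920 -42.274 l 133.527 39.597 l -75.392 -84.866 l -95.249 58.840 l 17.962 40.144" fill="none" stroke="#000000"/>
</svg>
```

1 u = 1 mm; y_m = 215.424 − y.

[1] `<polyline>` line segment, #000000→cut S831 F1036: (202.848,104.709) → (125.239,133.907)

[2] `<polyline>` open polyline, #ff0000→engrave S278 F2827: (65.239,89.920) → (200.388,164.090) → (116.252,48.657) → (157.556,156.011) → (273.085,165.852)

[3] `<polygon>` rectangle, #000000→cut S831 F1036: (38.206,141.670) → (44.498,141.670) → (44.498,37.089) → (38.206,37.089) → (38.206,141.670) (closed)

[4] `<polygon>` rectangle, #0000ff→score S536 F2289: (123.246,153.297) → (186.341,153.297) → (186.341,45.741) → (123.246,45.741) → (123.246,153.297) (closed)

[5] `<rect>` rectangle, #ff0000→engrave S278 F2827: (113.381,192.155) → (196.452,192.155) → (196.452,177.984) → (113.381,177.984) → (113.381,192.155) (closed)

[6] `<path>` cubic bezier, #0000ff→score S536 F2289: (25.923,87.438) → (39.248,103.208) → (48.629,137.115) → (58.576,168.228) → (73.597,175.615)

[7] `<path>` open polyline, #000000→cut S831 F1036: (5.307,43.223) → (93.227,85.497) → (226.754,45.900) → (151.362,130.766) → (56.113,71.926) → (74.075,31.782)

G21
G90
G0 X202.848 Y104.709
M4 S831
G01 X125.239 Y133.907 F1036
M5
G0 X65.239 Y89.920
M4 S278
G01 X200.388 Y164.090 F2827
G01 X116.252 Y48.657
G01 X157.556 Y156.011
G01 X273.085 Y165.852
M5
G0 X38.206 Y141.670
M4 S831
G01 X44.498 Y141.670 F1036
G01 X44.498 Y37.089
G01 X38.206 Y37.089
G01 X38.206 Y141.670
M5
G0 X123.246 Y153.297
M4 S536
G01 X186.341 Y153.297 F2289
G01 X186.341 Y45.741
G01 X123.246 Y45.741
G01 X123.246 Y153.297
M5
G0 X113.381 Y192.155
M4 S278
G01 X196.452 Y192.155 F2827
G01 X196.452 Y177.984
G01 X113.381 Y177.984
G01 X113.381 Y192.155
M5
G0 X25.923 Y87.438
M4 S536
G01 X39.248 Y103.208 F2289
G01 X48.629 Y137.115
G01 X58.576 Y168.228
G01 X73.597 Y175.615
M5
G0 X5.307 Y43.223
M4 S831
G01 X93.227 Y85.497 F1036
G01 X226.754 Y45.900
G01 X151.362 Y130.766
G01 X56.113 Y71.926
G01 X74.075 Y31.782
M5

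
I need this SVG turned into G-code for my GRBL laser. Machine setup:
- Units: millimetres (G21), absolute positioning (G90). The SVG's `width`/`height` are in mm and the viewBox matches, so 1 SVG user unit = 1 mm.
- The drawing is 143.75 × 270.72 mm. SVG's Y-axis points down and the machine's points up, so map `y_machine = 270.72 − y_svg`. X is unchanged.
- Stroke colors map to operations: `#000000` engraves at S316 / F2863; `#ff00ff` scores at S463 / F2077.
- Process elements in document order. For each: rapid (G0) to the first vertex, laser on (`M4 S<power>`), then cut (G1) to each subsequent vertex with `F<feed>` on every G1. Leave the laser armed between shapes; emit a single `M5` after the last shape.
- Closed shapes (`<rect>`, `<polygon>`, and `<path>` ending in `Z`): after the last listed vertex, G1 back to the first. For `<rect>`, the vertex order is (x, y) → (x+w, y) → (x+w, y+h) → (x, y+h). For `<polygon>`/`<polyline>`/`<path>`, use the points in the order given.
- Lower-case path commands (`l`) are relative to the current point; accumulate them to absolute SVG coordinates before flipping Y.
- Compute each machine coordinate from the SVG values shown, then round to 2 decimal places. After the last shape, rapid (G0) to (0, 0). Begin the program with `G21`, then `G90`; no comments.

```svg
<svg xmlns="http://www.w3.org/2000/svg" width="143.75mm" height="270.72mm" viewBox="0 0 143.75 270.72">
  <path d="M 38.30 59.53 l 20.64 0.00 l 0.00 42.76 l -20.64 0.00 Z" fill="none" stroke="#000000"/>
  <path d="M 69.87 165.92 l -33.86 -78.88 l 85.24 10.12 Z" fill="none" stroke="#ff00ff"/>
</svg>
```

Since the viewBox matches the mm dimensions, user units are millimetres directly. The only transform is the Y-flip y_m = 270.72 − y_svg.

Shape 1 is a rectangle drawn with `<path>`. Its stroke #000000 means engrave at S316, F2863. After flipping Y the toolpath is (38.30,211.19) → (58.94,211.19) → (58.94,168.43) → (38.30,168.43) → (38.30,211.19), returning to the start.

Shape 2 is a regular polygon drawn with `<path>`. Its stroke #ff00ff means score at S463, F2077. After flipping Y the toolpath is (69.87,104.80) → (36.01,183.68) → (121.25,173.56) → (69.87,104.80), returning to the start.

G21
G90
G0 X38.30 Y211.19
M4 S316
G1 X58.94 Y211.19 F2863
G1 X58.94 Y168.43 F2863
G1 X38.30 Y168.43 F2863
G1 X38.30 Y211.19 F2863
G0 X69.87 Y104.80
M4 S463
G1 X36.01 Y183.68 F2077
G1 X121.25 Y173.56 F2077
G1 X69.87 Y104.80 F2077
M5
G0 X0.00 Y0.00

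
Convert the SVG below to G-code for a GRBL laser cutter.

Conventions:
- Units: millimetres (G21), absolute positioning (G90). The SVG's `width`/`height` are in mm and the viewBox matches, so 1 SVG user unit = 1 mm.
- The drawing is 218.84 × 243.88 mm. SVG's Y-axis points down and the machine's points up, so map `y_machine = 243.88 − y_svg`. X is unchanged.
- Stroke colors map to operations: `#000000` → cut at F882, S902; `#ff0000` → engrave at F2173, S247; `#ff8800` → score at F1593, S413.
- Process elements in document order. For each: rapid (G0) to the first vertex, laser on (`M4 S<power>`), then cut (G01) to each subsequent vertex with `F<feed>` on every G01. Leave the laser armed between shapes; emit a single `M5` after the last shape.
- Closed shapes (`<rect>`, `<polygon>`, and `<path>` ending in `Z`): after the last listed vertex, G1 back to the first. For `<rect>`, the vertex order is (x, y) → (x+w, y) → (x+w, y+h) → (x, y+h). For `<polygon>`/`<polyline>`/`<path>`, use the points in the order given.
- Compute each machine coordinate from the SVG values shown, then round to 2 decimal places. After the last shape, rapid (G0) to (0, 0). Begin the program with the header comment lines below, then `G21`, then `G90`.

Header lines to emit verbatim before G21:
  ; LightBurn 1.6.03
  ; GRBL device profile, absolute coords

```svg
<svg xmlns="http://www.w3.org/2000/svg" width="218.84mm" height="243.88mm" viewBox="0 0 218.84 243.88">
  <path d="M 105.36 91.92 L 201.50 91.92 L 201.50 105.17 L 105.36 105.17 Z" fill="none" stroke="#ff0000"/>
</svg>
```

; LightBurn 1.6.03
; GRBL device profile, absolute coords
G21
G90
G0 X105.36 Y151.96
M4 S247
G01 X201.50 Y151.96 F2173
G01 X201.50 Y138.71 F2173
G01 X105.36 Y138.71 F2173
G01 X105.36 Y151.96 F2173
M5
G0 X0.00 Y0.00

viewBox `0 0 218.84 243.88` with mm width/height → 1 unit = 1 mm. Flip: y_m = 243.88 − y_svg.

**Shape 1** — `<path>` rectangle, stroke `#ff0000` → engrave (S247, F2173). Machine vertices: (105.36,151.96) → (201.50,151.96) → (201.50,138.71) → (105.36,138.71) → (105.36,151.96). Closed: final G1 returns to the first vertex.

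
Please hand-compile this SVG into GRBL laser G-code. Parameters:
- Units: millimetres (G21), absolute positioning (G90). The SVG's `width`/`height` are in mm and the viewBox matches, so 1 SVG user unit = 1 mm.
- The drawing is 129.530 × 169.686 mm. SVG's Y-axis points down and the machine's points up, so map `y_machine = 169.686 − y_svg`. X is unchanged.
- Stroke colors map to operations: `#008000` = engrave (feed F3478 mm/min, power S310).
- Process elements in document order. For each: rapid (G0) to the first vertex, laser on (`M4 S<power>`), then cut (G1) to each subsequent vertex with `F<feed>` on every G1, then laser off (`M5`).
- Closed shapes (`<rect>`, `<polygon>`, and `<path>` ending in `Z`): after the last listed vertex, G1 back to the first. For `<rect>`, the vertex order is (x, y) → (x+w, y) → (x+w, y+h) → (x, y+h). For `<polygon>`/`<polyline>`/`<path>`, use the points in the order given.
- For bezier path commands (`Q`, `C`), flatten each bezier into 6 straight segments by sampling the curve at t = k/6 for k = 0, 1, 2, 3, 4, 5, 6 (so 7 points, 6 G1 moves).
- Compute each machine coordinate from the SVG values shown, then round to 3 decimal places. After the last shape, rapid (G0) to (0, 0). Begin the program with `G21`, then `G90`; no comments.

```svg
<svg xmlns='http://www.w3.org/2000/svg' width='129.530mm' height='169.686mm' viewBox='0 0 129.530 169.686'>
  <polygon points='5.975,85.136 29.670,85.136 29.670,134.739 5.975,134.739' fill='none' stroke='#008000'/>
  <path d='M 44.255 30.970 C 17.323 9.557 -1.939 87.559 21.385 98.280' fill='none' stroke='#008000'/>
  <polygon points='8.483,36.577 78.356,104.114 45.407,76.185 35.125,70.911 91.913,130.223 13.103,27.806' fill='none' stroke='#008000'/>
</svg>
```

1 u = 1 mm; y_m = 169.686 − y.

[1] `<polygon>` rectangle, #008000→engrave S310 F3478: (5.975,84.550) → (29.670,84.550) → (29.670,34.947) → (5.975,34.947) → (5.975,84.550) (closed)

[2] `<path>` cubic bezier, #008000→engrave S310 F3478: (44.255,138.716) → (31.590,141.910) → (21.173,133.165) → (13.974,117.111) → (10.963,98.380) → (13.110,81.602) → (21.385,71.406)

[3] `<polygon>` closed polygon, #008000→engrave S310 F3478: (8.483,133.109) → (78.356,65.572) → (45.407,93.501) → (35.125,98.775) → (91.913,39.463) → (13.103,141.880) → (8.483,133.109) (closed)

G21
G90
G0 X5.975 Y84.550
M4 S310
G1 X29.670 Y84.550 F3478
G1 X29.670 Y34.947 F3478
G1 X5.975 Y34.947 F3478
G1 X5.975 Y84.550 F3478
M5
G0 X44.255 Y138.716
M4 S310
G1 X31.590 Y141.910 F3478
G1 X21.173 Y133.165 F3478
G1 X13.974 Y117.111 F3478
G1 X10.963 Y98.380 F3478
G1 X13.110 Y81.602 F3478
G1 X21.385 Y71.406 F3478
M5
G0 X8.483 Y133.109
M4 S310
G1 X78.356 Y65.572 F3478
G1 X45.407 Y93.501 F3478
G1 X35.125 Y98.775 F3478
G1 X91.913 Y39.463 F3478
G1 X13.103 Y141.880 F3478
G1 X8.483 Y133.109 F3478
M5
G0 X0.000 Y0.000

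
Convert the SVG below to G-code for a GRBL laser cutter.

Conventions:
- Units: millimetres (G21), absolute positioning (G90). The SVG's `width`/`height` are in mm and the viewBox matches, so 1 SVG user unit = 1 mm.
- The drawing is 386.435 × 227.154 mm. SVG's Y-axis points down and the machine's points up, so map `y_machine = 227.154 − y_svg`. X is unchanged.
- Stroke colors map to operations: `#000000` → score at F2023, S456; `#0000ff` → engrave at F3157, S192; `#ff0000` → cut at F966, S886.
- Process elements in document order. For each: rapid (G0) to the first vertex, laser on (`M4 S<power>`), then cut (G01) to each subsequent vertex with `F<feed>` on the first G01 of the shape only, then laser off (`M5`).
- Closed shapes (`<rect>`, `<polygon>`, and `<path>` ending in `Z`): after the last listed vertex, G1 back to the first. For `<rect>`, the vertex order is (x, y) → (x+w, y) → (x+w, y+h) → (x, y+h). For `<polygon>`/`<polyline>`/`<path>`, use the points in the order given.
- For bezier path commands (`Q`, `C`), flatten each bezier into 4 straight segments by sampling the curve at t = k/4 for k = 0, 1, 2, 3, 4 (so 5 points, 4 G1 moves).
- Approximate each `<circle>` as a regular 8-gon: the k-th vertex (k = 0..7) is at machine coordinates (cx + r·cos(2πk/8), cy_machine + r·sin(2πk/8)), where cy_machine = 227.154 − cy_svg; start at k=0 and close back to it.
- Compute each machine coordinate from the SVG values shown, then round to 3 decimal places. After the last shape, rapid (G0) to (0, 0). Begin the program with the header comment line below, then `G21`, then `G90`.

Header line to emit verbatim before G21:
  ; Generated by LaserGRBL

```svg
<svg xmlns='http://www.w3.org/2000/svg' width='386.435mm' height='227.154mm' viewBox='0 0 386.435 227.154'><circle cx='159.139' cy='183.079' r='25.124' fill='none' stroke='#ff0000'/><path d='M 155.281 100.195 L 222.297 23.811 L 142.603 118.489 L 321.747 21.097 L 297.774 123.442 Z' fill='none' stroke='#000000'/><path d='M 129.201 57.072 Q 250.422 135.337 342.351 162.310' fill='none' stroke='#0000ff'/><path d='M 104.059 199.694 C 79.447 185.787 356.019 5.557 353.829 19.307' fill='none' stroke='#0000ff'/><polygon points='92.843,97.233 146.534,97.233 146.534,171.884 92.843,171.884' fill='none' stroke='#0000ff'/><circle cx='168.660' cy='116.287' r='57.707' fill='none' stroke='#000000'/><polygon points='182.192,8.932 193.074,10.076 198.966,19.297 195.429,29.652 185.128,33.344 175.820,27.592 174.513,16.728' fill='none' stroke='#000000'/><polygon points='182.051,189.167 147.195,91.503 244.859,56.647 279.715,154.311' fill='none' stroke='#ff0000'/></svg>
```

viewBox `0 0 386.435 227.154` with mm width/height → 1 unit = 1 mm. Flip: y_m = 227.154 − y_svg.

**Shape 1** — `<circle>` circle, stroke `#ff0000` → cut (S886, F966). Machine vertices: (184.263,44.075) → (176.904,61.840) → (159.139,69.199) → (141.374,61.840) → (134.015,44.075) → (141.374,26.310) → (159.139,18.951) → (176.904,26.310) → (184.263,44.075). Closed: final G1 returns to the first vertex.

**Shape 2** — `<path>` closed polygon, stroke `#000000` → score (S456, F2023). Machine vertices: (155.281,126.959) → (222.297,203.343) → (142.603,108.665) → (321.747,206.057) → (297.774,103.712) → (155.281,126.959). Closed: final G1 returns to the first vertex.

**Shape 3** — `<path>` quadratic bezier, stroke `#0000ff` → engrave (S192, F3157). Control points (SVG): P0=(129.201,57.072), P1=(250.422,135.337), P2=(342.351,162.310); sampled at t=k/4. Machine vertices: (129.201,170.082) → (187.981,134.155) → (243.099,104.640) → (294.556,81.536) → (342.351,64.844). Open path.

**Shape 4** — `<path>` cubic bezier, stroke `#0000ff` → engrave (S192, F3157). Control points (SVG): P0=(104.059,199.694), P1=(79.447,185.787), P2=(356.019,5.557), P3=(353.829,19.307); sampled at t=k/4. Machine vertices: (104.059,27.460) → (133.010,63.446) → (220.536,128.025) → (312.265,187.418) → (353.829,207.847). Open path.

**Shape 5** — `<polygon>` rectangle, stroke `#0000ff` → engrave (S192, F3157). Machine vertices: (92.843,129.921) → (146.534,129.921) → (146.534,55.270) → (92.843,55.270) → (92.843,129.921). Closed: final G1 returns to the first vertex.

**Shape 6** — `<circle>` circle, stroke `#000000` → score (S456, F2023). Machine vertices: (226.367,110.867) → (209.465,151.672) → (168.660,168.574) → (127.855,151.672) → (110.953,110.867) → (127.855,70.062) → (168.660,53.160) → (209.465,70.062) → (226.367,110.867). Closed: final G1 returns to the first vertex.

**Shape 7** — `<polygon>` regular polygon, stroke `#000000` → score (S456, F2023). Machine vertices: (182.192,218.222) → (193.074,217.078) → (198.966,207.857) → (195.429,197.502) → (185.128,193.810) → (175.820,199.562) → (174.513,210.426) → (182.192,218.222). Closed: final G1 returns to the first vertex.

**Shape 8** — `<polygon>` regular polygon, stroke `#ff0000` → cut (S886, F966). Machine vertices: (182.051,37.987) → (147.195,135.651) → (244.859,170.507) → (279.715,72.843) → (182.051,37.987). Closed: final G1 returns to the first vertex.

; Generated by LaserGRBL
G21
G90
G0 X184.263 Y44.075
M4 S886
G01 X176.904 Y61.840 F966
G01 X159.139 Y69.199
G01 X141.374 Y61.840
G01 X134.015 Y44.075
G01 X141.374 Y26.310
G01 X159.139 Y18.951
G01 X176.904 Y26.310
G01 X184.263 Y44.075
M5
G0 X155.281 Y126.959
M4 S456
G01 X222.297 Y203.343 F2023
G01 X142.603 Y108.665
G01 X321.747 Y206.057
G01 X297.774 Y103.712
G01 X155.281 Y126.959
M5
G0 X129.201 Y170.082
M4 S192
G01 X187.981 Y134.155 F3157
G01 X243.099 Y104.640
G01 X294.556 Y81.536
G01 X342.351 Y64.844
M5
G0 X104.059 Y27.460
M4 S192
G01 X133.010 Y63.446 F3157
G01 X220.536 Y128.025
G01 X312.265 Y187.418
G01 X353.829 Y207.847
M5
G0 X92.843 Y129.921
M4 S192
G01 X146.534 Y129.921 F3157
G01 X146.534 Y55.270
G01 X92.843 Y55.270
G01 X92.843 Y129.921
M5
G0 X226.367 Y110.867
M4 S456
G01 X209.465 Y151.672 F2023
G01 X168.660 Y168.574
G01 X127.855 Y151.672
G01 X110.953 Y110.867
G01 X127.855 Y70.062
G01 X168.660 Y53.160
G01 X209.465 Y70.062
G01 X226.367 Y110.867
M5
G0 X182.192 Y218.222
M4 S456
G01 X193.074 Y217.078 F2023
G01 X198.966 Y207.857
G01 X195.429 Y197.502
G01 X185.128 Y193.810
G01 X175.820 Y199.562
G01 X174.513 Y210.426
G01 X182.192 Y218.222
M5
G0 X182.051 Y37.987
M4 S886
G01 X147.195 Y135.651 F966
G01 X244.859 Y170.507
G01 X279.715 Y72.843
G01 X182.051 Y37.987
M5
G0 X0.000 Y0.000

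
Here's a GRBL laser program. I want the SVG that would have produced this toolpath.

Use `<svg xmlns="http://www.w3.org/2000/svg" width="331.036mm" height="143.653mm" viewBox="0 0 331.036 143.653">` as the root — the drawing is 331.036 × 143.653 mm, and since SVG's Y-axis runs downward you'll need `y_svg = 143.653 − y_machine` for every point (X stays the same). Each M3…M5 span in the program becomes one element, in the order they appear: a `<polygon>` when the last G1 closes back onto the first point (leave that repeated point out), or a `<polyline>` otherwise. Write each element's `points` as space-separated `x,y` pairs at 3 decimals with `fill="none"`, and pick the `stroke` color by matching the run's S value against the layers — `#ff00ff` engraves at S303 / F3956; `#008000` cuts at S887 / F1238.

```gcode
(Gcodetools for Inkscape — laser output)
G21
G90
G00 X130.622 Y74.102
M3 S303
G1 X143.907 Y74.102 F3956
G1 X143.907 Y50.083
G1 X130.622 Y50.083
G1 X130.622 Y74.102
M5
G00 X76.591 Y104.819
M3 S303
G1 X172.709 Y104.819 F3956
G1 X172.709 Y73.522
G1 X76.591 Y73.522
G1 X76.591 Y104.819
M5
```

<svg xmlns="http://www.w3.org/2000/svg" width="331.036mm" height="143.653mm" viewBox="0 0 331.036 143.653">
  <polygon points="130.622,69.551 143.907,69.551 143.907,93.570 130.622,93.570" fill="none" stroke="#ff00ff"/>
  <polygon points="76.591,38.834 172.709,38.834 172.709,70.131 76.591,70.131" fill="none" stroke="#ff00ff"/>
</svg>

Machine Y-up, SVG Y-down with viewBox height 143.653, so y_svg = 143.653 − y_machine; X carries over. Every run uses S303, so all elements get stroke `#ff00ff` (engrave).

Run 1: The run returns to its start, so emit a `<polygon>` with points (Y-flipped): 130.622,69.551 143.907,69.551 143.907,93.570 130.622,93.570.

Run 2: The run returns to its start, so emit a `<polygon>` with points (Y-flipped): 76.591,38.834 172.709,38.834 172.709,70.131 76.591,70.131.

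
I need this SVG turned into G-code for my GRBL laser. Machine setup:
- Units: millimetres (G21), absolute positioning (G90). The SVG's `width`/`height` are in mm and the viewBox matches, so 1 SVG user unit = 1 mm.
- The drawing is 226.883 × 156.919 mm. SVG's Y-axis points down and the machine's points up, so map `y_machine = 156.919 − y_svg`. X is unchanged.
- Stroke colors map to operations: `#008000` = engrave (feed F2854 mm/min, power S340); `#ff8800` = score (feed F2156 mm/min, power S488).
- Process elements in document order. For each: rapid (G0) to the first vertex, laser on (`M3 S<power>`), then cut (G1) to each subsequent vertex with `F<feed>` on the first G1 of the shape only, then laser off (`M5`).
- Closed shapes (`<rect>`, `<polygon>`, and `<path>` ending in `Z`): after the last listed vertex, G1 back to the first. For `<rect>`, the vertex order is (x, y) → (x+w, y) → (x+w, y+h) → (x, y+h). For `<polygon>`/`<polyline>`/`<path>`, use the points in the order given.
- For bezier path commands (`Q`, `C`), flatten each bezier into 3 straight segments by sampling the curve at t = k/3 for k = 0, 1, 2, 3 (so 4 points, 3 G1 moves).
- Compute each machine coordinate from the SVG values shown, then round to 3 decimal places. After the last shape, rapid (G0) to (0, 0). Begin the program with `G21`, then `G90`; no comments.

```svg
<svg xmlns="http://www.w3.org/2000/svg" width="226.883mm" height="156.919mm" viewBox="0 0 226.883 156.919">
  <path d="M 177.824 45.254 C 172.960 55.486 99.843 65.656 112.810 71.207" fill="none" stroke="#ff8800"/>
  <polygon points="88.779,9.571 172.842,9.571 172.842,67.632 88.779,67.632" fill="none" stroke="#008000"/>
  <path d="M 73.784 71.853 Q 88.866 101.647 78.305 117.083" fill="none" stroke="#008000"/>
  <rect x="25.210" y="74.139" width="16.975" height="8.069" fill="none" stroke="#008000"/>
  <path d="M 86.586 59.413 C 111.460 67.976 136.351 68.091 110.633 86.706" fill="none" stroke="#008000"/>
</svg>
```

G21
G90
G0 X177.824 Y111.665
M3 S488
G1 X155.925 Y101.622 F2156
G1 X122.821 Y92.634
G1 X112.810 Y85.712
M5
G0 X88.779 Y147.348
M3 S340
G1 X172.842 Y147.348 F2854
G1 X172.842 Y89.287
G1 X88.779 Y89.287
G1 X88.779 Y147.348
M5
G0 X73.784 Y85.066
M3 S340
G1 X80.989 Y66.799 F2854
G1 X82.496 Y51.722
G1 X78.305 Y39.836
M5
G0 X25.210 Y82.780
M3 S340
G1 X42.185 Y82.780 F2854
G1 X42.185 Y74.711
G1 X25.210 Y74.711
G1 X25.210 Y82.780
M5
G0 X86.586 Y97.506
M3 S340
G1 X109.591 Y90.761 F2854
G1 X121.356 Y83.659
G1 X110.633 Y70.213
M5
G0 X0.000 Y0.000

1 u = 1 mm; y_m = 156.919 − y.

[1] `<path>` cubic bezier, #ff8800→score S488 F2156: (177.824,111.665) → (155.925,101.622) → (122.821,92.634) → (112.810,85.712)

[2] `<polygon>` rectangle, #008000→engrave S340 F2854: (88.779,147.348) → (172.842,147.348) → (172.842,89.287) → (88.779,89.287) → (88.779,147.348) (closed)

[3] `<path>` quadratic bezier, #008000→engrave S340 F2854: (73.784,85.066) → (80.989,66.799) → (82.496,51.722) → (78.305,39.836)

[4] `<rect>` rectangle, #008000→engrave S340 F2854: (25.210,82.780) → (42.185,82.780) → (42.185,74.711) → (25.210,74.711) → (25.210,82.780) (closed)

[5] `<path>` cubic bezier, #008000→engrave S340 F2854: (86.586,97.506) → (109.591,90.761) → (121.356,83.659) → (110.633,70.213)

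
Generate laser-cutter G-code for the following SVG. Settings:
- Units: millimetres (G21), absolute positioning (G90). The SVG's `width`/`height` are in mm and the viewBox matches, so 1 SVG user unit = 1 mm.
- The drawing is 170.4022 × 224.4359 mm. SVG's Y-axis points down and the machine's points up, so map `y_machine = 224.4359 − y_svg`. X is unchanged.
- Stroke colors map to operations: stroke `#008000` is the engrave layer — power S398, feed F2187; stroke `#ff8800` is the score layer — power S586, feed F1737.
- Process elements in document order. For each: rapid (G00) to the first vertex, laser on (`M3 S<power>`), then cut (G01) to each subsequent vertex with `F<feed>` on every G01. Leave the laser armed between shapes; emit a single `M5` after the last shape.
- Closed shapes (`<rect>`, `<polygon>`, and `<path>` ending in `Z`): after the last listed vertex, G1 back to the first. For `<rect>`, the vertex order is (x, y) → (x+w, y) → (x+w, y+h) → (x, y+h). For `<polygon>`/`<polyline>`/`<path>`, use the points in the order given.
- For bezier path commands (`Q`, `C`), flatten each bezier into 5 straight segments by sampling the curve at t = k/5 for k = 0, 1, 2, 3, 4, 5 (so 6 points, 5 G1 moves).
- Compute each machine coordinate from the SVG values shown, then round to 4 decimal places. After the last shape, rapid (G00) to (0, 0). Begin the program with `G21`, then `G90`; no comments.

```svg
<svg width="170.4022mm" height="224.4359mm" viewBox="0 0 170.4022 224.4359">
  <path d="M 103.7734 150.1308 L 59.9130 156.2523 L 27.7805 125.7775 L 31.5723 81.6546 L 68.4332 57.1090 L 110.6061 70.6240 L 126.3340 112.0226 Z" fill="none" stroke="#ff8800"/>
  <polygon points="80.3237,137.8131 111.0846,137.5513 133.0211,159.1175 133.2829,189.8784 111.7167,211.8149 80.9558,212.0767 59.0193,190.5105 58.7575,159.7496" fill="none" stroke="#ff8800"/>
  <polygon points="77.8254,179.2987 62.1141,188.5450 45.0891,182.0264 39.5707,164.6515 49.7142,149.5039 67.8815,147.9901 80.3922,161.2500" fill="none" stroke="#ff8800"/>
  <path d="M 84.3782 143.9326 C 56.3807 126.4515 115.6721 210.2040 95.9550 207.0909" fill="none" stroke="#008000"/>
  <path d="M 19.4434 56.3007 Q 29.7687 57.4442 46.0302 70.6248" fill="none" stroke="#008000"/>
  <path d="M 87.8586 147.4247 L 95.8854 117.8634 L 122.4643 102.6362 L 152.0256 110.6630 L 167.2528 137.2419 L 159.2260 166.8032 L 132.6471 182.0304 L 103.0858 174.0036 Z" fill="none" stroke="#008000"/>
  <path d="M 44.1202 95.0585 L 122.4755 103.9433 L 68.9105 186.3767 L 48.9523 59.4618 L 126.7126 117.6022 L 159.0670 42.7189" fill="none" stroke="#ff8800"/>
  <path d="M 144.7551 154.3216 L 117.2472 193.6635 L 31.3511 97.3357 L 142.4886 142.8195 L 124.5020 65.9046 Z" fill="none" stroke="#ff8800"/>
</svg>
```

G21
G90
G00 X103.7734 Y74.3051
M3 S586
G01 X59.9130 Y68.1836 F1737
G01 X27.7805 Y98.6584 F1737
G01 X31.5723 Y142.7813 F1737
G01 X68.4332 Y167.3269 F1737
G01 X110.6061 Y153.8119 F1737
G01 X126.3340 Y112.4133 F1737
G01 X103.7734 Y74.3051 F1737
G00 X80.3237 Y86.6228
M3 S586
G01 X111.0846 Y86.8846 F1737
G01 X133.0211 Y65.3184 F1737
G01 X133.2829 Y34.5575 F1737
G01 X111.7167 Y12.6210 F1737
G01 X80.9558 Y12.3592 F1737
G01 X59.0193 Y33.9254 F1737
G01 X58.7575 Y64.6863 F1737
G01 X80.3237 Y86.6228 F1737
G00 X77.8254 Y45.1372
M3 S586
G01 X62.1141 Y35.8909 F1737
G01 X45.0891 Y42.4095 F1737
G01 X39.5707 Y59.7844 F1737
G01 X49.7142 Y74.9320 F1737
G01 X67.8815 Y76.4458 F1737
G01 X80.3922 Y63.1859 F1737
G01 X77.8254 Y45.1372 F1737
G00 X84.3782 Y80.5033
M3 S398
G01 X76.7240 Y80.3487 F2187
G01 X82.0368 Y64.9268 F2187
G01 X92.3345 Y43.2664 F2187
G01 X99.6346 Y24.3962 F2187
G01 X95.9550 Y17.3450 F2187
G00 X19.4434 Y168.1352
M3 S398
G01 X23.8110 Y167.1963 F2187
G01 X28.6534 Y165.2945 F2187
G01 X33.9708 Y162.4296 F2187
G01 X39.7630 Y158.6019 F2187
G01 X46.0302 Y153.8111 F2187
G00 X87.8586 Y77.0112
M3 S398
G01 X95.8854 Y106.5725 F2187
G01 X122.4643 Y121.7997 F2187
G01 X152.0256 Y113.7729 F2187
G01 X167.2528 Y87.1940 F2187
G01 X159.2260 Y57.6327 F2187
G01 X132.6471 Y42.4055 F2187
G01 X103.0858 Y50.4323 F2187
G01 X87.8586 Y77.0112 F2187
G00 X44.1202 Y129.3774
M3 S586
G01 X122.4755 Y120.4926 F1737
G01 X68.9105 Y38.0592 F1737
G01 X48.9523 Y164.9741 F1737
G01 X126.7126 Y106.8337 F1737
G01 X159.0670 Y181.7170 F1737
G00 X144.7551 Y70.1143
M3 S586
G01 X117.2472 Y30.7724 F1737
G01 X31.3511 Y127.1002 F1737
G01 X142.4886 Y81.6164 F1737
G01 X124.5020 Y158.5313 F1737
G01 X144.7551 Y70.1143 F1737
M5
G00 X0.0000 Y0.0000

1 u = 1 mm; y_m = 224.4359 − y.

[1] `<path>` regular polygon, #ff8800→score S586 F1737: (103.7734,74.3051) → (59.9130,68.1836) → (27.7805,98.6584) → (31.5723,142.7813) → (68.4332,167.3269) → (110.6061,153.8119) → (126.3340,112.4133) → (103.7734,74.3051) (closed)

[2] `<polygon>` regular polygon, #ff8800→score S586 F1737: (80.3237,86.6228) → (111.0846,86.8846) → (133.0211,65.3184) → (133.2829,34.5575) → (111.7167,12.6210) → (80.9558,12.3592) → (59.0193,33.9254) → (58.7575,64.6863) → (80.3237,86.6228) (closed)

[3] `<polygon>` regular polygon, #ff8800→score S586 F1737: (77.8254,45.1372) → (62.1141,35.8909) → (45.0891,42.4095) → (39.5707,59.7844) → (49.7142,74.9320) → (67.8815,76.4458) → (80.3922,63.1859) → (77.8254,45.1372) (closed)

[4] `<path>` cubic bezier, #008000→engrave S398 F2187: (84.3782,80.5033) → (76.7240,80.3487) → (82.0368,64.9268) → (92.3345,43.2664) → (99.6346,24.3962) → (95.9550,17.3450)

[5] `<path>` quadratic bezier, #008000→engrave S398 F2187: (19.4434,168.1352) → (23.8110,167.1963) → (28.6534,165.2945) → (33.9708,162.4296) → (39.7630,158.6019) → (46.0302,153.8111)

[6] `<path>` regular polygon, #008000→engrave S398 F2187: (87.8586,77.0112) → (95.8854,106.5725) → (122.4643,121.7997) → (152.0256,113.7729) → (167.2528,87.1940) → (159.2260,57.6327) → (132.6471,42.4055) → (103.0858,50.4323) → (87.8586,77.0112) (closed)

[7] `<path>` open polyline, #ff8800→score S586 F1737: (44.1202,129.3774) → (122.4755,120.4926) → (68.9105,38.0592) → (48.9523,164.9741) → (126.7126,106.8337) → (159.0670,181.7170)

[8] `<path>` closed polygon, #ff8800→score S586 F1737: (144.7551,70.1143) → (117.2472,30.7724) → (31.3511,127.1002) → (142.4886,81.6164) → (124.5020,158.5313) → (144.7551,70.1143) (closed)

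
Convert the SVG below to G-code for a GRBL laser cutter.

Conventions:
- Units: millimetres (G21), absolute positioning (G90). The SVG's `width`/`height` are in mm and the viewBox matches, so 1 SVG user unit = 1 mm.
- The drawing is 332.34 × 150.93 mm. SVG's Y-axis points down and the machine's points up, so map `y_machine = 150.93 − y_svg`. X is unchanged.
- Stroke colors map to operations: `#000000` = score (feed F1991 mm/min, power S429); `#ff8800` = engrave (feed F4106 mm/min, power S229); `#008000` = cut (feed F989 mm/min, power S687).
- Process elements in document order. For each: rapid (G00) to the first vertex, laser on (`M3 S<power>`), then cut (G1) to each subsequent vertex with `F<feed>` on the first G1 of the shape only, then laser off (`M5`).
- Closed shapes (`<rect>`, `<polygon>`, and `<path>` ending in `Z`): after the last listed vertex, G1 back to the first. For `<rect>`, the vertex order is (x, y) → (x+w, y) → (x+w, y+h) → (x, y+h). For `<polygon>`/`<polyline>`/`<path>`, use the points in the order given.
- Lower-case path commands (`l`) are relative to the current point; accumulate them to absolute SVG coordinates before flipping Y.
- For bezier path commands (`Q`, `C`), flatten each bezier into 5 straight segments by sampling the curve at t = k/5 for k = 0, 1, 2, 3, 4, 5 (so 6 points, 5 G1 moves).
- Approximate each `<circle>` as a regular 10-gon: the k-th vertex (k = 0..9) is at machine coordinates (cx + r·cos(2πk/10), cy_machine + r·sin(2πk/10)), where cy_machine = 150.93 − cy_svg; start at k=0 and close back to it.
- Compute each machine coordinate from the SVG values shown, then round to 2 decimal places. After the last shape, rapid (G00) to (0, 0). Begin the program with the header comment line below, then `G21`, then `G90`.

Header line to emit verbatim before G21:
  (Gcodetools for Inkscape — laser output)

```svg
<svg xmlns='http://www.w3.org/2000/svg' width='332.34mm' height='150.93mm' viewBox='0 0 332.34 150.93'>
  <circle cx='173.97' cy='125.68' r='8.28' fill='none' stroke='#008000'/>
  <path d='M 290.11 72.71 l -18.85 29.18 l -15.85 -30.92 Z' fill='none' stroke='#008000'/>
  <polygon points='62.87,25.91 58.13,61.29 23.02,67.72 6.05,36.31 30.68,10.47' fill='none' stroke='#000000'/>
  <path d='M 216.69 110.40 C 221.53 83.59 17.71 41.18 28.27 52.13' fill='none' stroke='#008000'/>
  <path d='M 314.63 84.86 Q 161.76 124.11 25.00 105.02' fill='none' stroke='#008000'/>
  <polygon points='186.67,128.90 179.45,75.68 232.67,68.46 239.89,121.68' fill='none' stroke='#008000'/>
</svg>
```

(Gcodetools for Inkscape — laser output)
G21
G90
G00 X182.25 Y25.25
M3 S687
G1 X180.67 Y30.12 F989
G1 X176.53 Y33.12
G1 X171.41 Y33.12
G1 X167.27 Y30.12
G1 X165.69 Y25.25
G1 X167.27 Y20.38
G1 X171.41 Y17.38
G1 X176.53 Y17.38
G1 X180.67 Y20.38
G1 X182.25 Y25.25
M5
G00 X290.11 Y78.22
M3 S687
G1 X271.26 Y49.04 F989
G1 X255.41 Y79.96
G1 X290.11 Y78.22
M5
G00 X62.87 Y125.02
M3 S429
G1 X58.13 Y89.64 F1991
G1 X23.02 Y83.21
G1 X6.05 Y114.62
G1 X30.68 Y140.46
G1 X62.87 Y125.02
M5
G00 X216.69 Y40.53
M3 S687
G1 X197.94 Y57.94 F989
G1 X149.42 Y75.78
G1 X91.43 Y90.74
G1 X44.28 Y99.52
G1 X28.27 Y98.80
M5
G00 X314.63 Y66.07
M3 S687
G1 X254.13 Y52.70 F989
G1 X194.91 Y44.00
G1 X136.99 Y39.97
G1 X80.35 Y40.61
G1 X25.00 Y45.91
M5
G00 X186.67 Y22.03
M3 S687
G1 X179.45 Y75.25 F989
G1 X232.67 Y82.47
G1 X239.89 Y29.25
G1 X186.67 Y22.03
M5
G00 X0.00 Y0.00

1 u = 1 mm; y_m = 150.93 − y.

[1] `<circle>` circle, #008000→cut S687 F989: (182.25,25.25) → (180.67,30.12) → (176.53,33.12) → (171.41,33.12) → (167.27,30.12) → (165.69,25.25) → (167.27,20.38) → (171.41,17.38) → (176.53,17.38) → (180.67,20.38) → (182.25,25.25) (closed)

[2] `<path>` regular polygon, #008000→cut S687 F989: (290.11,78.22) → (271.26,49.04) → (255.41,79.96) → (290.11,78.22) (closed)

[3] `<polygon>` regular polygon, #000000→score S429 F1991: (62.87,125.02) → (58.13,89.64) → (23.02,83.21) → (6.05,114.62) → (30.68,140.46) → (62.87,125.02) (closed)

[4] `<path>` cubic bezier, #008000→cut S687 F989: (216.69,40.53) → (197.94,57.94) → (149.42,75.78) → (91.43,90.74) → (44.28,99.52) → (28.27,98.80)

[5] `<path>` quadratic bezier, #008000→cut S687 F989: (314.63,66.07) → (254.13,52.70) → (194.91,44.00) → (136.99,39.97) → (80.35,40.61) → (25.00,45.91)

[6] `<polygon>` regular polygon, #008000→cut S687 F989: (186.67,22.03) → (179.45,75.25) → (232.67,82.47) → (239.89,29.25) → (186.67,22.03) (closed)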